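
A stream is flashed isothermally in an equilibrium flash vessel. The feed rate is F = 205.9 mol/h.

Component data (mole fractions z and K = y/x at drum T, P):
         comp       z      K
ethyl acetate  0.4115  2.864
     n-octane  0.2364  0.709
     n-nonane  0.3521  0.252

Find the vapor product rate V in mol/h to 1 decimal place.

V = 79.1 mol/h

Let ψ = V/F and solve Σ zᵢ(Kᵢ−1)/(1+ψ(Kᵢ−1)) = 0.
Feasibility: ΣzᵢKᵢ = 1.4349, Σzᵢ/Kᵢ = 1.8743 — both > 1, two phases present.
Newton–Raphson from ψ = 0.66:
  ψ = 0.6600: g = -0.26139, g' = -1.0866 → ψ = 0.4194
  ψ = 0.4194: g = -0.03166, g' = -0.8946 → ψ = 0.3841
Converged at ψ = 0.3841.
Then V = ψ·F = 0.3841·205.9 = 79.1 mol/h and L = F − V = 126.8 mol/h.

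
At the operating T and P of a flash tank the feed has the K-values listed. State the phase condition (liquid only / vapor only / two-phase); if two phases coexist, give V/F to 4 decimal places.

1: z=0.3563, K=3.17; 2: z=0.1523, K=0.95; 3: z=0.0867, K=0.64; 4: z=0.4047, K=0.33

two-phase, V/F = 0.3991

ΣzᵢKᵢ = 1.4632; Σzᵢ/Kᵢ = 1.6345.
Both exceed 1, so a two-phase solution exists.
Iterate (Newton) starting at ψ = 0.69:
  ψ = 0.6900: g = -0.24409, g' = -0.9177 → ψ = 0.4240
  ψ = 0.4240: g = -0.02069, g' = -0.8256 → ψ = 0.3990
  ψ = 0.3990: g = 0.00012, g' = -0.8361 → ψ = 0.3991
Converged at ψ = 0.3991.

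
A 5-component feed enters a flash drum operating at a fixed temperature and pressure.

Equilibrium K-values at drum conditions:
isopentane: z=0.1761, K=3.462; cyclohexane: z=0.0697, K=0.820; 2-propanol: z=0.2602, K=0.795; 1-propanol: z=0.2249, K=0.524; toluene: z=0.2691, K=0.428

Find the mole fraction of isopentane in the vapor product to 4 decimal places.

Material balance + equilibrium reduce to Σ zᵢ(Kᵢ−1)/(1+V/F(Kᵢ−1)) = 0.
g(0) = ΣzᵢKᵢ − 1 = 0.1067 and g(1) = 1 − Σzᵢ/Kᵢ = -0.5211, so a root lies in (0, 1).
Newton–Raphson from V/F = 0.6:
  V/F = 0.6000: g = -0.28407, g' = -0.4949 → V/F = 0.0260
  V/F = 0.0260: g = 0.07655, g' = -1.0989 → V/F = 0.0957
  V/F = 0.0957: g = 0.00871, g' = -0.8673 → V/F = 0.1057
  V/F = 0.1057: g = 0.00013, g' = -0.8420 → V/F = 0.1059
Converged at V/F = 0.1059.
Compositions from xᵢ = zᵢ/(1+V/F(Kᵢ−1)), yᵢ = Kᵢxᵢ:
  isopentane: x = 0.1397, y = 0.4836
  cyclohexane: x = 0.0711, y = 0.0583
  2-propanol: x = 0.2660, y = 0.2114
  1-propanol: x = 0.2368, y = 0.1241
  toluene: x = 0.2865, y = 0.1226

y_isopentane = 0.4836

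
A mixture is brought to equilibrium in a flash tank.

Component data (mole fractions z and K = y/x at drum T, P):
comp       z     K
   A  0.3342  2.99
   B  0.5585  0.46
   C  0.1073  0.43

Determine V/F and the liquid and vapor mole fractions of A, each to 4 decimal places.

V/F = 0.2788, x_A = 0.2150, y_A = 0.6427

Material balance + equilibrium reduce to Σ zᵢ(Kᵢ−1)/(1+V/F(Kᵢ−1)) = 0.
Check two-phase: ΣzᵢKᵢ = 1.3023 > 1 and Σzᵢ/Kᵢ = 1.5754 > 1, so g(0) = 0.3023 > 0 and g(1) = -0.5754 < 0.
Newton–Raphson from V/F = 0.67:
  V/F = 0.6700: g = -0.28648, g' = -0.7342 → V/F = 0.2798
  V/F = 0.2798: g = -0.00084, g' = -0.8214 → V/F = 0.2788
Converged at V/F = 0.2788.
Compositions from xᵢ = zᵢ/(1+V/F(Kᵢ−1)), yᵢ = Kᵢxᵢ:
  A: x = 0.2150, y = 0.6427
  B: x = 0.6575, y = 0.3024
  C: x = 0.1276, y = 0.0549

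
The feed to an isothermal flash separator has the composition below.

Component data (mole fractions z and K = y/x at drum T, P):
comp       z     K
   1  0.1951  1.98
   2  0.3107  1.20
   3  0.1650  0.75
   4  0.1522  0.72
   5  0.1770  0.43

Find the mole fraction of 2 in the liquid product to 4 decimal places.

Iterate (Newton) starting at V/F = 0.59:
  V/F = 0.5900: g = -0.07472, g' = -0.2470 → V/F = 0.2875
  V/F = 0.2875: g = -0.00353, g' = -0.2335 → V/F = 0.2724
Converged at V/F = 0.2724.
Compositions from xᵢ = zᵢ/(1+V/F(Kᵢ−1)), yᵢ = Kᵢxᵢ:
  1: x = 0.1540, y = 0.3049
  2: x = 0.2946, y = 0.3536
  3: x = 0.1771, y = 0.1328
  4: x = 0.1648, y = 0.1186
  5: x = 0.2095, y = 0.0901

x_2 = 0.2946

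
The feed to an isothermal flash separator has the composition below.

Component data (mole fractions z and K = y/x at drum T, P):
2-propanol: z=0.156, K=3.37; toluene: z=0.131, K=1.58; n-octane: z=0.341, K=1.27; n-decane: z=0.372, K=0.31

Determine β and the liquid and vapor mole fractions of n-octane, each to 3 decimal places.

Rachford–Rice: g(β) = Σ zᵢ(Kᵢ−1)/(1+β(Kᵢ−1)) = 0.
Check two-phase: ΣzᵢKᵢ = 1.281 > 1 and Σzᵢ/Kᵢ = 1.598 > 1, so g(0) = 0.281 > 0 and g(1) = -0.598 < 0.
Iterate (Newton) starting at β = 0.5:
  β = 0.500: g = -0.0827, g' = -0.642 → β = 0.371
  β = 0.371: g = -0.0022, g' = -0.618 → β = 0.368
Converged at β = 0.368.
Compositions from xᵢ = zᵢ/(1+β(Kᵢ−1)), yᵢ = Kᵢxᵢ:
  2-propanol: x = 0.083, y = 0.281
  toluene: x = 0.108, y = 0.171
  n-octane: x = 0.310, y = 0.394
  n-decane: x = 0.498, y = 0.155

β = 0.368, x_n-octane = 0.310, y_n-octane = 0.394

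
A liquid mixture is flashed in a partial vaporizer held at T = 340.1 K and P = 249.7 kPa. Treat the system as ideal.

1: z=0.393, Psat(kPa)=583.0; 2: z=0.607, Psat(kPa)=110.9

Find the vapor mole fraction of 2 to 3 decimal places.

y_2 = 0.314

Raoult's law: Kᵢ = Pᵢˢᵃᵗ/P = Pᵢˢᵃᵗ/249.7.
  K_1 = 583.0/249.7 = 2.33480, K_2 = 110.9/249.7 = 0.44413
Material balance + equilibrium reduce to Σ zᵢ(Kᵢ−1)/(1+ψ(Kᵢ−1)) = 0.
Check two-phase: ΣzᵢKᵢ = 1.187 > 1 and Σzᵢ/Kᵢ = 1.535 > 1, so g(0) = 0.187 > 0 and g(1) = -0.535 < 0.
Binary case is linear: z₁(K₁−1)(1+ψ(K₂−1)) + z₂(K₂−1)(1+ψ(K₁−1)) = 0
⇒ ψ = [z₁(K₁−1)+z₂(K₂−1)] / [−(K₁−1)(K₂−1)] = 0.1872/0.7420 = 0.252
Compositions from xᵢ = zᵢ/(1+ψ(Kᵢ−1)), yᵢ = Kᵢxᵢ:
  1: x = 0.294, y = 0.686
  2: x = 0.706, y = 0.314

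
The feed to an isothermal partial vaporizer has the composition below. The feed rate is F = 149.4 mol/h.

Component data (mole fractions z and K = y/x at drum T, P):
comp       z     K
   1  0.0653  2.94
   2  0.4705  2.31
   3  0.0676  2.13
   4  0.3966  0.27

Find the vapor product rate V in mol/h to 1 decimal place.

Let β = V/F and solve Σ zᵢ(Kᵢ−1)/(1+β(Kᵢ−1)) = 0.
Check two-phase: ΣzᵢKᵢ = 1.5299 > 1 and Σzᵢ/Kᵢ = 1.7265 > 1, so g(0) = 0.5299 > 0 and g(1) = -0.7265 < 0.
Newton–Raphson from β = 0.52:
  β = 0.5200: g = 0.01113, g' = -0.9299 → β = 0.5320
  β = 0.5320: g = -0.00005, g' = -0.9385 → β = 0.5319
Converged at β = 0.5319.
Then V = β·F = 0.5319·149.4 = 79.5 mol/h and L = F − V = 69.9 mol/h.

V = 79.5 mol/h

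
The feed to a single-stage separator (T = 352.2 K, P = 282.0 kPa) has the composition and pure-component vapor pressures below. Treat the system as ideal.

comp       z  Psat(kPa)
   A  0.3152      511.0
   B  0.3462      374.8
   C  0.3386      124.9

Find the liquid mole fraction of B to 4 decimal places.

x_B = 0.2928

Raoult's law: Kᵢ = Pᵢˢᵃᵗ/P = Pᵢˢᵃᵗ/282.0.
  K_A = 511.0/282.0 = 1.812057, K_B = 374.8/282.0 = 1.329078, K_C = 124.9/282.0 = 0.442908
Material balance + equilibrium reduce to Σ zᵢ(Kᵢ−1)/(1+V/F(Kᵢ−1)) = 0.
g(0) = ΣzᵢKᵢ − 1 = 0.1813 and g(1) = 1 − Σzᵢ/Kᵢ = -0.1989, so a root lies in (0, 1).
Newton iteration, V/F⁰ = 0.45:
  V/F = 0.4500: g = 0.03495, g' = -0.3271 → V/F = 0.5568
  V/F = 0.5568: g = -0.00092, g' = -0.3462 → V/F = 0.5542
Converged at V/F = 0.5542.
Compositions from xᵢ = zᵢ/(1+V/F(Kᵢ−1)), yᵢ = Kᵢxᵢ:
  A: x = 0.2174, y = 0.3939
  B: x = 0.2928, y = 0.3892
  C: x = 0.4898, y = 0.2169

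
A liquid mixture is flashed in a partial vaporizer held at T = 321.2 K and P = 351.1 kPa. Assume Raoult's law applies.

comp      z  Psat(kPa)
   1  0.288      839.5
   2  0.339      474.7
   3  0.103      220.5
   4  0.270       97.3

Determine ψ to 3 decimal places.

Raoult's law: Kᵢ = Pᵢˢᵃᵗ/P = Pᵢˢᵃᵗ/351.1.
  K_1 = 839.5/351.1 = 2.39106, K_2 = 474.7/351.1 = 1.35204, K_3 = 220.5/351.1 = 0.62803, K_4 = 97.3/351.1 = 0.27713
Material balance + equilibrium reduce to Σ zᵢ(Kᵢ−1)/(1+ψ(Kᵢ−1)) = 0.
g(0) = ΣzᵢKᵢ − 1 = 0.286 and g(1) = 1 − Σzᵢ/Kᵢ = -0.509, so a root lies in (0, 1).
Newton iteration, ψ⁰ = 0.5:
  ψ = 0.500: g = -0.0150, g' = -0.592 → ψ = 0.475
  ψ = 0.475: g = -0.0001, g' = -0.581 → ψ = 0.474
Converged at ψ = 0.474.

ψ = 0.474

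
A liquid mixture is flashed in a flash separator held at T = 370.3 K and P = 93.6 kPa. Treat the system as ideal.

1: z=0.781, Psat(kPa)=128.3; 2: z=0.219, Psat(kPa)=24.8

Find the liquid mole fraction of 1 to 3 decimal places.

x_1 = 0.665

Raoult's law: Kᵢ = Pᵢˢᵃᵗ/P = Pᵢˢᵃᵗ/93.6.
  K_1 = 128.3/93.6 = 1.37073, K_2 = 24.8/93.6 = 0.26496
Let β = V/F and solve Σ zᵢ(Kᵢ−1)/(1+β(Kᵢ−1)) = 0.
Feasibility: ΣzᵢKᵢ = 1.129, Σzᵢ/Kᵢ = 1.396 — both > 1, two phases present.
Iterate (Newton) starting at β = 0.63:
  β = 0.630: g = -0.0651, g' = -0.481 → β = 0.495
  β = 0.495: g = -0.0083, g' = -0.369 → β = 0.472
Converged at β = 0.472.
Compositions from xᵢ = zᵢ/(1+β(Kᵢ−1)), yᵢ = Kᵢxᵢ:
  1: x = 0.665, y = 0.911
  2: x = 0.335, y = 0.089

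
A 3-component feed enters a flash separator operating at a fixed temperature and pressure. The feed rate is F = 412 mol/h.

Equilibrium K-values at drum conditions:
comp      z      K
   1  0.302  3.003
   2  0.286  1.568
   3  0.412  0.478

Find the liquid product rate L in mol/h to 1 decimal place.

Material balance + equilibrium reduce to Σ zᵢ(Kᵢ−1)/(1+ψ(Kᵢ−1)) = 0.
Check two-phase: ΣzᵢKᵢ = 1.552 > 1 and Σzᵢ/Kᵢ = 1.145 > 1, so g(0) = 0.552 > 0 and g(1) = -0.145 < 0.
Newton iteration, ψ⁰ = 0.5:
  ψ = 0.500: g = 0.1377, g' = -0.564 → ψ = 0.744
  ψ = 0.744: g = 0.0054, g' = -0.541 → ψ = 0.754
Converged at ψ = 0.754.
Then V = ψ·F = 0.7541·412 = 310.7 mol/h and L = F − V = 101.3 mol/h.

L = 101.3 mol/h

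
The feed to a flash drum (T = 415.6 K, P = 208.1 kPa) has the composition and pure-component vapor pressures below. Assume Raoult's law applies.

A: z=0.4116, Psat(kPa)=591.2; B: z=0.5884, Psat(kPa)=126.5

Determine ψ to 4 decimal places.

ψ = 0.7301

Raoult's law: Kᵢ = Pᵢˢᵃᵗ/P = Pᵢˢᵃᵗ/208.1.
  K_A = 591.2/208.1 = 2.840942, K_B = 126.5/208.1 = 0.607881
Let ψ = V/F and solve Σ zᵢ(Kᵢ−1)/(1+ψ(Kᵢ−1)) = 0.
Check two-phase: ΣzᵢKᵢ = 1.5270 > 1 and Σzᵢ/Kᵢ = 1.1128 > 1, so g(0) = 0.5270 > 0 and g(1) = -0.1128 < 0.
Binary case is linear: z₁(K₁−1)(1+ψ(K₂−1)) + z₂(K₂−1)(1+ψ(K₁−1)) = 0
⇒ ψ = [z₁(K₁−1)+z₂(K₂−1)] / [−(K₁−1)(K₂−1)] = 0.52701/0.72187 = 0.7301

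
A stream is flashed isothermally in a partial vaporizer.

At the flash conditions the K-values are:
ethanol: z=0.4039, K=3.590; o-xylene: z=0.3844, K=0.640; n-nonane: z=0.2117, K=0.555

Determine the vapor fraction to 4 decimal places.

ψ = 0.7998

Newton–Raphson from ψ = 0.5:
  ψ = 0.5000: g = 0.16589, g' = -0.6578 → ψ = 0.7522
  ψ = 0.7522: g = 0.02346, g' = -0.5001 → ψ = 0.7991
  ψ = 0.7991: g = 0.00033, g' = -0.4867 → ψ = 0.7998
Converged at ψ = 0.7998.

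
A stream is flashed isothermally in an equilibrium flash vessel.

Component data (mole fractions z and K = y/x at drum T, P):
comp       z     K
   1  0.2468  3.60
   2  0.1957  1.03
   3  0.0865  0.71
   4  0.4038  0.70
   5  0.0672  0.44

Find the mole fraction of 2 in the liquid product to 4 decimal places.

Newton–Raphson from β = 0.66:
  β = 0.6600: g = 0.00025, g' = -0.3470 → β = 0.6607
Converged at β = 0.6607.
Compositions from xᵢ = zᵢ/(1+β(Kᵢ−1)), yᵢ = Kᵢxᵢ:
  1: x = 0.0908, y = 0.3269
  2: x = 0.1919, y = 0.1977
  3: x = 0.1070, y = 0.0760
  4: x = 0.5036, y = 0.3525
  5: x = 0.1067, y = 0.0469

x_2 = 0.1919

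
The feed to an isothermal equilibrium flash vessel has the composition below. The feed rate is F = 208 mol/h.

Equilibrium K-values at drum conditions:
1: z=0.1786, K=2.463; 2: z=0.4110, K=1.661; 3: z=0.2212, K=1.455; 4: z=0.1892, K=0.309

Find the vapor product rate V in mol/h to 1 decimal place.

Newton iteration, β⁰ = 0.5:
  β = 0.5000: g = 0.23733, g' = -0.4702 → β = 1.0000
  β = 1.0000: g = -0.08428, g' = -1.0959 → β = 0.9231
  β = 0.9231: g = -0.01025, g' = -0.8500 → β = 0.9110
  β = 0.9110: g = -0.00018, g' = -0.8213 → β = 0.9108
Converged at β = 0.9108.
Then V = β·F = 0.9108·208 = 189.5 mol/h and L = F − V = 18.5 mol/h.

V = 189.5 mol/h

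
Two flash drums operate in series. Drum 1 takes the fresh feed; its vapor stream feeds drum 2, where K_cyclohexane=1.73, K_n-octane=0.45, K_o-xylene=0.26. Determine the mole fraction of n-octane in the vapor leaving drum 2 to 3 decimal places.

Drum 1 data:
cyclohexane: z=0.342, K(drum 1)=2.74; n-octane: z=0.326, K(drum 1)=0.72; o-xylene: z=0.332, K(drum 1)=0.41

Drum 1:
Newton–Raphson from ψ₁ = 0.54:
  ψ₁ = 0.540: g = -0.0882, g' = -0.560 → ψ₁ = 0.382
  ψ₁ = 0.382: g = 0.0022, g' = -0.598 → ψ₁ = 0.386
Converged at ψ₁ = 0.386.
Drum-1 compositions:
  cyclohexane: x = 0.205, y = 0.561
  n-octane: x = 0.366, y = 0.263
  o-xylene: x = 0.430, y = 0.176
Drum-2 feed = drum-1 vapor: z₂ = (0.5606, 0.2632, 0.1763).
Drum 2:
Material balance + equilibrium reduce to Σ zᵢ(Kᵢ−1)/(1+ψ₂(Kᵢ−1)) = 0.
Feasibility: ΣzᵢKᵢ = 1.134, Σzᵢ/Kᵢ = 1.587 — both > 1, two phases present.
Newton–Raphson from ψ₂ = 0.31:
  ψ₂ = 0.310: g = -0.0100, g' = -0.477 → ψ₂ = 0.289
Converged at ψ₂ = 0.289.
  cyclohexane: x = 0.463, y = 0.801
  n-octane: x = 0.313, y = 0.141
  o-xylene: x = 0.224, y = 0.058

y_n-octane (drum 2) = 0.141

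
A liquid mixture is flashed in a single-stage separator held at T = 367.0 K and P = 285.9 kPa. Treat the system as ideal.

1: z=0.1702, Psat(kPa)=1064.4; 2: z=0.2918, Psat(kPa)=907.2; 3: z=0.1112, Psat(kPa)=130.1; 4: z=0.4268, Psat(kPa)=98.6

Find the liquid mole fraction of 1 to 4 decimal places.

Raoult's law: Kᵢ = Pᵢˢᵃᵗ/P = Pᵢˢᵃᵗ/285.9.
  K_1 = 1064.4/285.9 = 3.722980, K_2 = 907.2/285.9 = 3.173137, K_3 = 130.1/285.9 = 0.455054, K_4 = 98.6/285.9 = 0.344876
Newton–Raphson from V/F = 0.53:
  V/F = 0.5300: g = -0.02915, g' = -1.0042 → V/F = 0.5010
Converged at V/F = 0.5010.
Compositions from xᵢ = zᵢ/(1+V/F(Kᵢ−1)), yᵢ = Kᵢxᵢ:
  1: x = 0.0720, y = 0.2680
  2: x = 0.1397, y = 0.4433
  3: x = 0.1530, y = 0.0696
  4: x = 0.6354, y = 0.2191

x_1 = 0.0720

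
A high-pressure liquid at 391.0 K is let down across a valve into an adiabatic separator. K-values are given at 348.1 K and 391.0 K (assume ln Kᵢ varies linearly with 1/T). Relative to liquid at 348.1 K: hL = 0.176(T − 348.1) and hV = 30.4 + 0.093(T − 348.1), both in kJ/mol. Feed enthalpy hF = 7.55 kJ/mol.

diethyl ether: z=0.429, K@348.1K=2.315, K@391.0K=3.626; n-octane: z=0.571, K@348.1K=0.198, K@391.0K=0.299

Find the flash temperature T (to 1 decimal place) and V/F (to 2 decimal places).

Adiabatic flash: solve Rachford–Rice at each trial T, then check hF = ψ·hV(T) + (1−ψ)·hL(T).
  T = 348.1 K: K = (2.315, 0.198), RR gives ψ = 0.101, H_out = 3.061 kJ/mol
  T = 391.0 K: K = (3.626, 0.299), RR gives ψ = 0.395, H_out = 18.140 kJ/mol
  T = 369.6 K: K = (2.937, 0.246), RR gives ψ = 0.274, H_out = 11.637 kJ/mol
  T = 358.9 K: K = (2.618, 0.222), RR gives ψ = 0.198, H_out = 7.752 kJ/mol
  T = 353.5 K: K = (2.464, 0.210), RR gives ψ = 0.153, H_out = 5.529 kJ/mol
  T = 356.2 K: K = (2.541, 0.216), RR gives ψ = 0.176, H_out = 6.667 kJ/mol
  T = 357.5 K: K = (2.578, 0.219), RR gives ψ = 0.187, H_out = 7.196 kJ/mol
Linear interpolation between T = 357.5 (H_out = 7.196) and T = 358.9 (H_out = 7.752) on hF = 7.55 gives T ≈ 358.4 K, at which ψ = 0.19.

T = 358.4 K, V/F = 0.19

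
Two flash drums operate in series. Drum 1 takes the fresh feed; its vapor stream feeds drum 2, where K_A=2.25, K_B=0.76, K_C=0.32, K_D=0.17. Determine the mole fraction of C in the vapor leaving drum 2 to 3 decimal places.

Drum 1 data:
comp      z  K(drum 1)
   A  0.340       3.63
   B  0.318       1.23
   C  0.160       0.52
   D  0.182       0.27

y_C (drum 2) = 0.058

Drum 1:
Rachford–Rice: g(ψ₁) = Σ zᵢ(Kᵢ−1)/(1+ψ₁(Kᵢ−1)) = 0.
Check two-phase: ΣzᵢKᵢ = 1.758 > 1 and Σzᵢ/Kᵢ = 1.334 > 1, so g(0) = 0.758 > 0 and g(1) = -0.334 < 0.
Iterate (Newton) starting at ψ₁ = 0.5:
  ψ₁ = 0.500: g = 0.1416, g' = -0.757 → ψ₁ = 0.687
  ψ₁ = 0.687: g = 0.0006, g' = -0.783 → ψ₁ = 0.688
Converged at ψ₁ = 0.688.
Drum-1 compositions:
  A: x = 0.121, y = 0.439
  B: x = 0.275, y = 0.338
  C: x = 0.239, y = 0.124
  D: x = 0.366, y = 0.099
Drum-2 feed = drum-1 vapor: z₂ = (0.4394, 0.3377, 0.1242, 0.0987).
Drum 2:
Newton iteration, ψ₂⁰ = 0.37:
  ψ₂ = 0.370: g = 0.0555, g' = -0.589 → ψ₂ = 0.464
Converged at ψ₂ = 0.464.
  A: x = 0.278, y = 0.626
  B: x = 0.380, y = 0.289
  C: x = 0.181, y = 0.058
  D: x = 0.160, y = 0.027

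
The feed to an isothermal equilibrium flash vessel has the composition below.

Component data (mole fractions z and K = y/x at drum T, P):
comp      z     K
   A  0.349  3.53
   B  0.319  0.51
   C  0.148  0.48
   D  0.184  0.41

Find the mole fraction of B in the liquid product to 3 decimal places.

x_B = 0.398

Let β = V/F and solve Σ zᵢ(Kᵢ−1)/(1+β(Kᵢ−1)) = 0.
g(0) = ΣzᵢKᵢ − 1 = 0.541 and g(1) = 1 − Σzᵢ/Kᵢ = -0.481, so a root lies in (0, 1).
Newton iteration, β⁰ = 0.4:
  β = 0.400: g = 0.0052, g' = -0.844 → β = 0.406
Converged at β = 0.406.
Compositions from xᵢ = zᵢ/(1+β(Kᵢ−1)), yᵢ = Kᵢxᵢ:
  A: x = 0.172, y = 0.608
  B: x = 0.398, y = 0.203
  C: x = 0.188, y = 0.090
  D: x = 0.242, y = 0.099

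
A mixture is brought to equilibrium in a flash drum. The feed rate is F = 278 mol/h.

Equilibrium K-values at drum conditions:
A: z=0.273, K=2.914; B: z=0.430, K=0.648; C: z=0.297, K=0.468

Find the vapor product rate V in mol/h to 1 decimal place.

Material balance + equilibrium reduce to Σ zᵢ(Kᵢ−1)/(1+V/F(Kᵢ−1)) = 0.
g(0) = ΣzᵢKᵢ − 1 = 0.213 and g(1) = 1 − Σzᵢ/Kᵢ = -0.392, so a root lies in (0, 1).
Newton–Raphson from V/F = 0.5:
  V/F = 0.500: g = -0.1320, g' = -0.496 → V/F = 0.234
  V/F = 0.234: g = 0.0156, g' = -0.650 → V/F = 0.258
Converged at V/F = 0.258.
Then V = V/F·F = 0.2583·278 = 71.8 mol/h and L = F − V = 206.2 mol/h.

V = 71.8 mol/h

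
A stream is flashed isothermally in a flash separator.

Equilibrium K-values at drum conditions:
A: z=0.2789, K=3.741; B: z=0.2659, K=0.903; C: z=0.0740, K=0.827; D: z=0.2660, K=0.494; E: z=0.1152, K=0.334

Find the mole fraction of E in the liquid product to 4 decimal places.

x_E = 0.1690

Material balance + equilibrium reduce to Σ zᵢ(Kᵢ−1)/(1+V/F(Kᵢ−1)) = 0.
Check two-phase: ΣzᵢKᵢ = 1.5146 > 1 and Σzᵢ/Kᵢ = 1.3419 > 1, so g(0) = 0.5146 > 0 and g(1) = -0.3419 < 0.
Iterate (Newton) starting at V/F = 0.56:
  V/F = 0.5600: g = -0.05005, g' = -0.5942 → V/F = 0.4758
  V/F = 0.4758: g = 0.00122, g' = -0.6277 → V/F = 0.4777
Converged at V/F = 0.4777.
Compositions from xᵢ = zᵢ/(1+V/F(Kᵢ−1)), yᵢ = Kᵢxᵢ:
  A: x = 0.1208, y = 0.4518
  B: x = 0.2788, y = 0.2518
  C: x = 0.0807, y = 0.0667
  D: x = 0.3508, y = 0.1733
  E: x = 0.1690, y = 0.0564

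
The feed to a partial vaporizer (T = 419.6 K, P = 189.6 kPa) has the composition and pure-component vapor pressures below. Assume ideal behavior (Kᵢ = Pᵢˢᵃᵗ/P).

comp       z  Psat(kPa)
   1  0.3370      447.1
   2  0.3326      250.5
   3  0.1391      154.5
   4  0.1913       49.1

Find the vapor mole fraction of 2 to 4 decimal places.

Raoult's law: Kᵢ = Pᵢˢᵃᵗ/P = Pᵢˢᵃᵗ/189.6.
  K_1 = 447.1/189.6 = 2.358122, K_2 = 250.5/189.6 = 1.321203, K_3 = 154.5/189.6 = 0.814873, K_4 = 49.1/189.6 = 0.258966
Rachford–Rice: g(ψ) = Σ zᵢ(Kᵢ−1)/(1+ψ(Kᵢ−1)) = 0.
Check two-phase: ΣzᵢKᵢ = 1.3970 > 1 and Σzᵢ/Kᵢ = 1.3041 > 1, so g(0) = 0.3970 > 0 and g(1) = -0.3041 < 0.
Iterate (Newton) starting at ψ = 0.5:
  ψ = 0.5000: g = 0.11106, g' = -0.5169 → ψ = 0.7149
  ψ = 0.7149: g = -0.01202, g' = -0.6641 → ψ = 0.6968
  ψ = 0.6968: g = -0.00020, g' = -0.6423 → ψ = 0.6965
Converged at ψ = 0.6965.
Compositions from xᵢ = zᵢ/(1+ψ(Kᵢ−1)), yᵢ = Kᵢxᵢ:
  1: x = 0.1732, y = 0.4084
  2: x = 0.2718, y = 0.3591
  3: x = 0.1597, y = 0.1301
  4: x = 0.3953, y = 0.1024

y_2 = 0.3591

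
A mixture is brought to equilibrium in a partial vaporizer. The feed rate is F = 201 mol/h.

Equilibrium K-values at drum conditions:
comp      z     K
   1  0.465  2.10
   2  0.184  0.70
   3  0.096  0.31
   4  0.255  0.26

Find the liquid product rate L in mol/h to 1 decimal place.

Iterate (Newton) starting at ψ = 0.5:
  ψ = 0.500: g = -0.1356, g' = -0.715 → ψ = 0.310
  ψ = 0.310: g = -0.0089, g' = -0.642 → ψ = 0.297
Converged at ψ = 0.297.
Then V = ψ·F = 0.2966·201 = 59.6 mol/h and L = F − V = 141.4 mol/h.

L = 141.4 mol/h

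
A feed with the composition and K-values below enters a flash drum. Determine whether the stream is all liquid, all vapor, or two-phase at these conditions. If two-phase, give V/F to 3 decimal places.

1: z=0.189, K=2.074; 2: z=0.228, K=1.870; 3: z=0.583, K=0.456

two-phase, V/F = 0.160

ΣzᵢKᵢ = 1.084; Σzᵢ/Kᵢ = 1.492.
Both exceed 1, so a two-phase solution exists.
Material balance + equilibrium reduce to Σ zᵢ(Kᵢ−1)/(1+ψ(Kᵢ−1)) = 0.
Newton iteration, ψ⁰ = 0.5:
  ψ = 0.500: g = -0.1654, g' = -0.502 → ψ = 0.170
  ψ = 0.170: g = -0.0052, g' = -0.496 → ψ = 0.160
Converged at ψ = 0.160.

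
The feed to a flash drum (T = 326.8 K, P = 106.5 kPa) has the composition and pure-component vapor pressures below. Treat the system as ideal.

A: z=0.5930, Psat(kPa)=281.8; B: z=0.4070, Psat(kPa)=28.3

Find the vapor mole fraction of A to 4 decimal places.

Raoult's law: Kᵢ = Pᵢˢᵃᵗ/P = Pᵢˢᵃᵗ/106.5.
  K_A = 281.8/106.5 = 2.646009, K_B = 28.3/106.5 = 0.265728
Material balance + equilibrium reduce to Σ zᵢ(Kᵢ−1)/(1+ψ(Kᵢ−1)) = 0.
Feasibility: ΣzᵢKᵢ = 1.6772, Σzᵢ/Kᵢ = 1.7558 — both > 1, two phases present.
Iterate (Newton) starting at ψ = 0.47:
  ψ = 0.4700: g = 0.09400, g' = -1.0224 → ψ = 0.5619
  ψ = 0.5619: g = -0.00171, g' = -1.0696 → ψ = 0.5603
Converged at ψ = 0.5603.
Compositions from xᵢ = zᵢ/(1+ψ(Kᵢ−1)), yᵢ = Kᵢxᵢ:
  A: x = 0.3085, y = 0.8162
  B: x = 0.6915, y = 0.1838

y_A = 0.8162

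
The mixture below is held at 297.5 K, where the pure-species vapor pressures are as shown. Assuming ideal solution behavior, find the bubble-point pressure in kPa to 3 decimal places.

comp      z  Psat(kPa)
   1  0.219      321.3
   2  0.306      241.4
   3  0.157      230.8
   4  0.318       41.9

At the bubble point ψ → 0, so ΣzᵢKᵢ = 1 with Kᵢ = Pᵢˢᵃᵗ/P ⇒ P = ΣzᵢPᵢˢᵃᵗ.
P = 0.219·321.3 + 0.306·241.4 + 0.157·230.8 + 0.318·41.9 = 193.793 kPa

Pbub = 193.793 kPa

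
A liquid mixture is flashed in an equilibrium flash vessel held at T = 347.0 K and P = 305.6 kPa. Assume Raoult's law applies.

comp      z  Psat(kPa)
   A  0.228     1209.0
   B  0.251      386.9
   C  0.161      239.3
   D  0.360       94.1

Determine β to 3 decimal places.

Raoult's law: Kᵢ = Pᵢˢᵃᵗ/P = Pᵢˢᵃᵗ/305.6.
  K_A = 1209.0/305.6 = 3.95615, K_B = 386.9/305.6 = 1.26603, K_C = 239.3/305.6 = 0.78305, K_D = 94.1/305.6 = 0.30792
Material balance + equilibrium reduce to Σ zᵢ(Kᵢ−1)/(1+β(Kᵢ−1)) = 0.
Feasibility: ΣzᵢKᵢ = 1.457, Σzᵢ/Kᵢ = 1.631 — both > 1, two phases present.
Iterate (Newton) starting at β = 0.5:
  β = 0.500: g = -0.0892, g' = -0.751 → β = 0.381
  β = 0.381: g = 0.0010, g' = -0.782 → β = 0.382
Converged at β = 0.382.

β = 0.382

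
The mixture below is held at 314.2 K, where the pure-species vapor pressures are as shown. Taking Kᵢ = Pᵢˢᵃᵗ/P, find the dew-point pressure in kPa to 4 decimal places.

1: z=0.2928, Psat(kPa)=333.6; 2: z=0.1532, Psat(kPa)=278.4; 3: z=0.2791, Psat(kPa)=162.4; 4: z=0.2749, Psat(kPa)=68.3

At the dew point ψ → 1, so Σzᵢ/Kᵢ = 1 with Kᵢ = Pᵢˢᵃᵗ/P ⇒ 1/P = Σzᵢ/Pᵢˢᵃᵗ.
1/P = 0.2928/333.6 + 0.1532/278.4 + 0.2791/162.4 + 0.2749/68.3 = 0.0071715 ⇒ P = 139.4414 kPa

Pdew = 139.4414 kPa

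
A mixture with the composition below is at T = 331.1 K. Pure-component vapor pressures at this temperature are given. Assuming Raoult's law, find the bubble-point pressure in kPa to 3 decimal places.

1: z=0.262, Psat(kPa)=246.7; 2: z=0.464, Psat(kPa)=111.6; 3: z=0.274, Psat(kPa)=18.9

At the bubble point ψ → 0, so ΣzᵢKᵢ = 1 with Kᵢ = Pᵢˢᵃᵗ/P ⇒ P = ΣzᵢPᵢˢᵃᵗ.
P = 0.262·246.7 + 0.464·111.6 + 0.274·18.9 = 121.596 kPa

Pbub = 121.596 kPa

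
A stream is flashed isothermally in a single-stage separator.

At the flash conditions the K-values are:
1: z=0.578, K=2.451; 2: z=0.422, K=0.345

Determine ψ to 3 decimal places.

ψ = 0.592

Let ψ = V/F and solve Σ zᵢ(Kᵢ−1)/(1+ψ(Kᵢ−1)) = 0.
g(0) = ΣzᵢKᵢ − 1 = 0.562 and g(1) = 1 − Σzᵢ/Kᵢ = -0.459, so a root lies in (0, 1).
Newton–Raphson from ψ = 0.5:
  ψ = 0.500: g = 0.0750, g' = -0.809 → ψ = 0.593
  ψ = 0.593: g = -0.0009, g' = -0.835 → ψ = 0.592
Converged at ψ = 0.592.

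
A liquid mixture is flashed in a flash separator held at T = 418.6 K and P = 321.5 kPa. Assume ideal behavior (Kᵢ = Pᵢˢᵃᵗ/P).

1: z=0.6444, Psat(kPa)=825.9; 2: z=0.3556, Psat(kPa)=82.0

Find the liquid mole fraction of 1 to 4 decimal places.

Raoult's law: Kᵢ = Pᵢˢᵃᵗ/P = Pᵢˢᵃᵗ/321.5.
  K_1 = 825.9/321.5 = 2.568896, K_2 = 82.0/321.5 = 0.255054
Material balance + equilibrium reduce to Σ zᵢ(Kᵢ−1)/(1+β(Kᵢ−1)) = 0.
g(0) = ΣzᵢKᵢ − 1 = 0.7461 and g(1) = 1 − Σzᵢ/Kᵢ = -0.6451, so a root lies in (0, 1).
Newton–Raphson from β = 0.51:
  β = 0.5100: g = 0.13441, g' = -1.0027 → β = 0.6440
  β = 0.6440: g = -0.00634, g' = -1.1216 → β = 0.6384
Converged at β = 0.6384.
Compositions from xᵢ = zᵢ/(1+β(Kᵢ−1)), yᵢ = Kᵢxᵢ:
  1: x = 0.3220, y = 0.8271
  2: x = 0.6780, y = 0.1729

x_1 = 0.3220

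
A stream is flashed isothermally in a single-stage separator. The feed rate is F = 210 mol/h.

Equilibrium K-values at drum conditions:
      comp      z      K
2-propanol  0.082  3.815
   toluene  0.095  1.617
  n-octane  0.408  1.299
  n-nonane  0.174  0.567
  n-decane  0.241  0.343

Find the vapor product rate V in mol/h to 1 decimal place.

V = 64.3 mol/h

Newton iteration, V/F⁰ = 0.45:
  V/F = 0.450: g = -0.0631, g' = -0.437 → V/F = 0.306
Converged at V/F = 0.306.
Then V = V/F·F = 0.3061·210 = 64.3 mol/h and L = F − V = 145.7 mol/h.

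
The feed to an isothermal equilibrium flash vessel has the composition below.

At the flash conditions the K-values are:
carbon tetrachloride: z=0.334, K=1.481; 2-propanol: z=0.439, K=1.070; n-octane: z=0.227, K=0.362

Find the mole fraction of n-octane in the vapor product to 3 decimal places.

Material balance + equilibrium reduce to Σ zᵢ(Kᵢ−1)/(1+β(Kᵢ−1)) = 0.
g(0) = ΣzᵢKᵢ − 1 = 0.047 and g(1) = 1 − Σzᵢ/Kᵢ = -0.263, so a root lies in (0, 1).
Iterate (Newton) starting at β = 0.47:
  β = 0.470: g = -0.0461, g' = -0.242 → β = 0.280
  β = 0.280: g = -0.0045, g' = -0.199 → β = 0.257
Converged at β = 0.257.
Compositions from xᵢ = zᵢ/(1+β(Kᵢ−1)), yᵢ = Kᵢxᵢ:
  carbon tetrachloride: x = 0.297, y = 0.440
  2-propanol: x = 0.431, y = 0.461
  n-octane: x = 0.271, y = 0.098

y_n-octane = 0.098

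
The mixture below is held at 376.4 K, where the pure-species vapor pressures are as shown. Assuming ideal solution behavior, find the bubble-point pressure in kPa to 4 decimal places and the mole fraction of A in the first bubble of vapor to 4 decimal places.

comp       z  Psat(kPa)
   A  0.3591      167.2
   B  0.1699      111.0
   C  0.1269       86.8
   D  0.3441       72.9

Pbub = 115.0002 kPa, y_A = 0.5221

At the bubble point ψ → 0, so ΣzᵢKᵢ = 1 with Kᵢ = Pᵢˢᵃᵗ/P ⇒ P = ΣzᵢPᵢˢᵃᵗ.
P = 0.3591·167.2 + 0.1699·111.0 + 0.1269·86.8 + 0.3441·72.9 = 115.0002 kPa
yᵢ = zᵢPᵢˢᵃᵗ/P ⇒ y_A = 0.3591·167.2/115.0002 = 0.5221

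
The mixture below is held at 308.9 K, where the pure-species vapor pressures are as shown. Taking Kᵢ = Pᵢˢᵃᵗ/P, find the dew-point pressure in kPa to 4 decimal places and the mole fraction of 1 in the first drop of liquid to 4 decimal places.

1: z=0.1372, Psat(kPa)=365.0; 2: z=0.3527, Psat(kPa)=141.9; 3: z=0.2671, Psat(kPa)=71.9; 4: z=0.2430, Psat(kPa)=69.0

Pdew = 99.0289 kPa, x_1 = 0.0372

At the dew point ψ → 1, so Σzᵢ/Kᵢ = 1 with Kᵢ = Pᵢˢᵃᵗ/P ⇒ 1/P = Σzᵢ/Pᵢˢᵃᵗ.
1/P = 0.1372/365.0 + 0.3527/141.9 + 0.2671/71.9 + 0.2430/69.0 = 0.0100981 ⇒ P = 99.0289 kPa
xᵢ = zᵢP/Pᵢˢᵃᵗ ⇒ x_1 = 0.1372·99.0289/365.0 = 0.0372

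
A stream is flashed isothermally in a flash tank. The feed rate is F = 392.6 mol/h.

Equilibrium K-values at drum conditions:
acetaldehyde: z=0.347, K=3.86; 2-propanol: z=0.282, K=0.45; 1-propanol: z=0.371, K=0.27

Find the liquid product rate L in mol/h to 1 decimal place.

L = 274.3 mol/h

Iterate (Newton) starting at β = 0.5:
  β = 0.500: g = -0.2320, g' = -1.133 → β = 0.295
  β = 0.295: g = 0.0077, g' = -1.277 → β = 0.301
Converged at β = 0.301.
Then V = β·F = 0.3013·392.6 = 118.3 mol/h and L = F − V = 274.3 mol/h.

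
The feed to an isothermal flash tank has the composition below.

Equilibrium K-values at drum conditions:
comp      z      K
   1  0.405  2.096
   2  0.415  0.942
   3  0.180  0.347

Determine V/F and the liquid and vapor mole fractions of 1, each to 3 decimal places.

V/F = 0.723, x_1 = 0.226, y_1 = 0.474

Iterate (Newton) starting at V/F = 0.55:
  V/F = 0.550: g = 0.0687, g' = -0.378 → V/F = 0.732
  V/F = 0.732: g = -0.0039, g' = -0.433 → V/F = 0.723
Converged at V/F = 0.723.
Compositions from xᵢ = zᵢ/(1+V/F(Kᵢ−1)), yᵢ = Kᵢxᵢ:
  1: x = 0.226, y = 0.474
  2: x = 0.433, y = 0.408
  3: x = 0.341, y = 0.118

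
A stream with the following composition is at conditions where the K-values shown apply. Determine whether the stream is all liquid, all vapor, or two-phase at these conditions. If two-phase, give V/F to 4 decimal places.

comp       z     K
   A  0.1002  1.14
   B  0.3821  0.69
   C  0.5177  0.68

ΣzᵢKᵢ = 0.7299; Σzᵢ/Kᵢ = 1.4030.
Since ΣzᵢKᵢ < 1 the mixture is below its bubble point — single liquid phase.

all liquid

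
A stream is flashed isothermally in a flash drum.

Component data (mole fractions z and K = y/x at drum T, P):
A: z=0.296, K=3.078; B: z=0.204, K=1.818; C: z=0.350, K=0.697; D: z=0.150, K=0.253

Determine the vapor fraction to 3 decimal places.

ψ = 0.681

Material balance + equilibrium reduce to Σ zᵢ(Kᵢ−1)/(1+ψ(Kᵢ−1)) = 0.
Check two-phase: ΣzᵢKᵢ = 1.564 > 1 and Σzᵢ/Kᵢ = 1.303 > 1, so g(0) = 0.564 > 0 and g(1) = -0.303 < 0.
Newton–Raphson from ψ = 0.37:
  ψ = 0.370: g = 0.2015, g' = -0.690 → ψ = 0.662
  ψ = 0.662: g = 0.0127, g' = -0.662 → ψ = 0.681
Converged at ψ = 0.681.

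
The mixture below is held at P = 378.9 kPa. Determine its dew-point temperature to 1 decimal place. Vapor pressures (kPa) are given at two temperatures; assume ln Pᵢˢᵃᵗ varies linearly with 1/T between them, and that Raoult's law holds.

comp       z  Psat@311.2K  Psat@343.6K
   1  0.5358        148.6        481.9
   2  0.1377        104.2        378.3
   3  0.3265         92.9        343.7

Dew-point temperature: Σzᵢ·P/Pᵢˢᵃᵗ(T) = 1. Interpolate ln Pᵢˢᵃᵗ = aᵢ + bᵢ/T.
  T = 311.2 K: ΣzᵢP/Pᵢˢᵃᵗ = 3.1986
  T = 343.6 K: ΣzᵢP/Pᵢˢᵃᵗ = 0.9191
  T = 327.4 K: ΣzᵢP/Pᵢˢᵃᵗ = 1.6617
  T = 335.5 K: ΣzᵢP/Pᵢˢᵃᵗ = 1.2269
  T = 339.6 K: ΣzᵢP/Pᵢˢᵃᵗ = 1.0582
  T = 341.6 K: ΣzᵢP/Pᵢˢᵃᵗ = 0.9858
Interpolating between 339.6 K and 341.6 K gives T ≈ 341.2 K.

T = 341.2 K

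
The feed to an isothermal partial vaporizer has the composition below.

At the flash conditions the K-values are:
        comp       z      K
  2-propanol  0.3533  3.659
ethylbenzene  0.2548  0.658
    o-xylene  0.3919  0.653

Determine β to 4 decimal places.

β = 0.7807

Rachford–Rice: g(β) = Σ zᵢ(Kᵢ−1)/(1+β(Kᵢ−1)) = 0.
Feasibility: ΣzᵢKᵢ = 1.7163, Σzᵢ/Kᵢ = 1.0839 — both > 1, two phases present.
Iterate (Newton) starting at β = 0.5:
  β = 0.5000: g = 0.13362, g' = -0.5728 → β = 0.7333
  β = 0.7333: g = 0.01976, g' = -0.4251 → β = 0.7798
  β = 0.7798: g = 0.00040, g' = -0.4086 → β = 0.7807
Converged at β = 0.7807.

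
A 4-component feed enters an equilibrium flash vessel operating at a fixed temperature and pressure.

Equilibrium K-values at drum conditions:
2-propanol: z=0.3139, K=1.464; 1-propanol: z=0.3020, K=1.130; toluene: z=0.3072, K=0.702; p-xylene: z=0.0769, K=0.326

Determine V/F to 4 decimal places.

V/F = 0.3010

Iterate (Newton) starting at V/F = 0.5:
  V/F = 0.5000: g = -0.03066, g' = -0.1662 → V/F = 0.3155
  V/F = 0.3155: g = -0.00211, g' = -0.1457 → V/F = 0.3010
Converged at V/F = 0.3010.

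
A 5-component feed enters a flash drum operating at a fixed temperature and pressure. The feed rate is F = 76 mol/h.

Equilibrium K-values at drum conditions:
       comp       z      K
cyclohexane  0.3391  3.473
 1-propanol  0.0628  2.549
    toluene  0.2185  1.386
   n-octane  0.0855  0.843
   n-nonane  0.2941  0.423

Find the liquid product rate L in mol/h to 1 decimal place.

L = 8.2 mol/h

Newton–Raphson from β = 0.5:
  β = 0.5000: g = 0.24740, g' = -0.6812 → β = 0.8632
  β = 0.8632: g = 0.01881, g' = -0.6484 → β = 0.8922
  β = 0.8922: g = -0.00023, g' = -0.6650 → β = 0.8918
Converged at β = 0.8918.
Then V = β·F = 0.8918·76 = 67.8 mol/h and L = F − V = 8.2 mol/h.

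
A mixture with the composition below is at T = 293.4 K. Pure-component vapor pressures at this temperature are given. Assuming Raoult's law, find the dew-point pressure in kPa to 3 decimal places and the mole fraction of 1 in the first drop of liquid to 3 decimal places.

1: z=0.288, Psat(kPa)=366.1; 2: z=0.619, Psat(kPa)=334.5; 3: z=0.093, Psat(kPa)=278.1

Pdew = 336.518 kPa, x_1 = 0.265

At the dew point ψ → 1, so Σzᵢ/Kᵢ = 1 with Kᵢ = Pᵢˢᵃᵗ/P ⇒ 1/P = Σzᵢ/Pᵢˢᵃᵗ.
1/P = 0.288/366.1 + 0.619/334.5 + 0.093/278.1 = 0.002972 ⇒ P = 336.518 kPa
xᵢ = zᵢP/Pᵢˢᵃᵗ ⇒ x_1 = 0.288·336.518/366.1 = 0.265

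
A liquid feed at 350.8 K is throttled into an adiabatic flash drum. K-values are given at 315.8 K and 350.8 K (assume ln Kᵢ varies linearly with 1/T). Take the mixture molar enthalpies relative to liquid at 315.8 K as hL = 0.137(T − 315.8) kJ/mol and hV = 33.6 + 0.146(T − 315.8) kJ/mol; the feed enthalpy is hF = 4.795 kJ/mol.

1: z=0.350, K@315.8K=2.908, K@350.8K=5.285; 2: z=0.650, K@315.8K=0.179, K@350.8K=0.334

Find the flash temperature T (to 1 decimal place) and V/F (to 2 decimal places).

Adiabatic flash: solve Rachford–Rice at each trial T, then check hF = ψ·hV(T) + (1−ψ)·hL(T).
  T = 315.8 K: K = (2.908, 0.179), RR gives ψ = 0.086, H_out = 2.877 kJ/mol
  T = 350.8 K: K = (5.285, 0.334), RR gives ψ = 0.374, H_out = 17.474 kJ/mol
  T = 333.3 K: K = (3.982, 0.249), RR gives ψ = 0.248, H_out = 10.763 kJ/mol
  T = 324.6 K: K = (3.421, 0.212), RR gives ψ = 0.176, H_out = 7.122 kJ/mol
  T = 320.2 K: K = (3.157, 0.195), RR gives ψ = 0.134, H_out = 5.094 kJ/mol
  T = 318.0 K: K = (3.031, 0.187), RR gives ψ = 0.110, H_out = 4.014 kJ/mol
Linear interpolation between T = 318.0 (H_out = 4.014) and T = 320.2 (H_out = 5.094) on hF = 4.795 gives T ≈ 319.6 K, at which ψ = 0.13.

T = 319.6 K, V/F = 0.13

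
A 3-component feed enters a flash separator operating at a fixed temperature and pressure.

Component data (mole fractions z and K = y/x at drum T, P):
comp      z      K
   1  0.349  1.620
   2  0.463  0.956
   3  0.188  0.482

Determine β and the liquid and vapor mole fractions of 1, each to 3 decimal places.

β = 0.575, x_1 = 0.257, y_1 = 0.417

Let β = V/F and solve Σ zᵢ(Kᵢ−1)/(1+β(Kᵢ−1)) = 0.
g(0) = ΣzᵢKᵢ − 1 = 0.099 and g(1) = 1 − Σzᵢ/Kᵢ = -0.090, so a root lies in (0, 1).
Newton iteration, β⁰ = 0.5:
  β = 0.500: g = 0.0129, g' = -0.171 → β = 0.576
  β = 0.576: g = -0.0002, g' = -0.176 → β = 0.575
Converged at β = 0.575.
Compositions from xᵢ = zᵢ/(1+β(Kᵢ−1)), yᵢ = Kᵢxᵢ:
  1: x = 0.257, y = 0.417
  2: x = 0.475, y = 0.454
  3: x = 0.268, y = 0.129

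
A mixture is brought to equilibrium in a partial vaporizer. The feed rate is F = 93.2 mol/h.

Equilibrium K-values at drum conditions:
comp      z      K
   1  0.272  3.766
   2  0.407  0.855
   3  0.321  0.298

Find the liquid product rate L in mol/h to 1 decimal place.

Material balance + equilibrium reduce to Σ zᵢ(Kᵢ−1)/(1+ψ(Kᵢ−1)) = 0.
Check two-phase: ΣzᵢKᵢ = 1.468 > 1 and Σzᵢ/Kᵢ = 1.625 > 1, so g(0) = 0.468 > 0 and g(1) = -0.625 < 0.
Iterate (Newton) starting at ψ = 0.5:
  ψ = 0.500: g = -0.0951, g' = -0.752 → ψ = 0.373
  ψ = 0.373: g = 0.0022, g' = -0.804 → ψ = 0.376
Converged at ψ = 0.376.
Then V = ψ·F = 0.3763·93.2 = 35.1 mol/h and L = F − V = 58.1 mol/h.

L = 58.1 mol/h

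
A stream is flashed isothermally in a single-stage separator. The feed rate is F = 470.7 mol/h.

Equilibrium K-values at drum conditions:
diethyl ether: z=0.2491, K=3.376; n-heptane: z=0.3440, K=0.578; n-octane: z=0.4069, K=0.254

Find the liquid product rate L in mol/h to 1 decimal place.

L = 424.1 mol/h

Rachford–Rice: g(V/F) = Σ zᵢ(Kᵢ−1)/(1+V/F(Kᵢ−1)) = 0.
g(0) = ΣzᵢKᵢ − 1 = 0.1431 and g(1) = 1 − Σzᵢ/Kᵢ = -1.2709, so a root lies in (0, 1).
Iterate (Newton) starting at V/F = 0.5:
  V/F = 0.5000: g = -0.39761, g' = -0.9682 → V/F = 0.0893
  V/F = 0.0893: g = 0.01218, g' = -1.2831 → V/F = 0.0988
  V/F = 0.0988: g = 0.00014, g' = -1.2530 → V/F = 0.0989
Converged at V/F = 0.0989.
Then V = V/F·F = 0.0989·470.7 = 46.6 mol/h and L = F − V = 424.1 mol/h.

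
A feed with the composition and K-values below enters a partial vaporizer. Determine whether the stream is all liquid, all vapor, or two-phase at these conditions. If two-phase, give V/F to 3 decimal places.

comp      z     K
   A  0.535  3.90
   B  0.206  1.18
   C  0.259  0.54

all vapor

ΣzᵢKᵢ = 2.469; Σzᵢ/Kᵢ = 0.791.
Since Σzᵢ/Kᵢ < 1 the mixture is above its dew point — single vapor phase.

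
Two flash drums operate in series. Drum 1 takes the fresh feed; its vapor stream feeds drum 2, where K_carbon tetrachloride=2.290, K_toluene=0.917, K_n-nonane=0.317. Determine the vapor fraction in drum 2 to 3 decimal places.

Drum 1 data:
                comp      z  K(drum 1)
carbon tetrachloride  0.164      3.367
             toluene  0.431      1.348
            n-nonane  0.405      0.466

Drum 1:
Material balance + equilibrium reduce to Σ zᵢ(Kᵢ−1)/(1+ψ₁(Kᵢ−1)) = 0.
Feasibility: ΣzᵢKᵢ = 1.322, Σzᵢ/Kᵢ = 1.238 — both > 1, two phases present.
Newton iteration, ψ₁⁰ = 0.55:
  ψ₁ = 0.550: g = -0.0117, g' = -0.442 → ψ₁ = 0.524
Converged at ψ₁ = 0.524.
Drum-1 compositions:
  carbon tetrachloride: x = 0.073, y = 0.247
  toluene: x = 0.365, y = 0.491
  n-nonane: x = 0.562, y = 0.262
Drum-2 feed = drum-1 vapor: z₂ = (0.2466, 0.4914, 0.2620).
Drum 2:
Let ψ₂ = V/F and solve Σ zᵢ(Kᵢ−1)/(1+ψ₂(Kᵢ−1)) = 0.
Feasibility: ΣzᵢKᵢ = 1.098, Σzᵢ/Kᵢ = 1.470 — both > 1, two phases present.
Newton–Raphson from ψ₂ = 0.31:
  ψ₂ = 0.310: g = -0.0416, g' = -0.410 → ψ₂ = 0.208
  ψ₂ = 0.208: g = 0.0006, g' = -0.425 → ψ₂ = 0.210
Converged at ψ₂ = 0.210.
  carbon tetrachloride: x = 0.194, y = 0.444
  toluene: x = 0.500, y = 0.459
  n-nonane: x = 0.306, y = 0.097

V/F (drum 2) = 0.210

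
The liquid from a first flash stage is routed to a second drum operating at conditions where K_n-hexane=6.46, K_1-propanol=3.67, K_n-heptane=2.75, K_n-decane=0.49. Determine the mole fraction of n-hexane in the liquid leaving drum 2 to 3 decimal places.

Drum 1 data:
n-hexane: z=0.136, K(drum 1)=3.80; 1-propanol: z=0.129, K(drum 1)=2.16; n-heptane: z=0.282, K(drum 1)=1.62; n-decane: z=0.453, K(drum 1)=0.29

Drum 1:
Let ψ₁ = V/F and solve Σ zᵢ(Kᵢ−1)/(1+ψ₁(Kᵢ−1)) = 0.
Check two-phase: ΣzᵢKᵢ = 1.384 > 1 and Σzᵢ/Kᵢ = 1.832 > 1, so g(0) = 0.384 > 0 and g(1) = -0.832 < 0.
Newton–Raphson from ψ₁ = 0.5:
  ψ₁ = 0.500: g = -0.1118, g' = -0.867 → ψ₁ = 0.371
  ψ₁ = 0.371: g = -0.0031, g' = -0.834 → ψ₁ = 0.367
Converged at ψ₁ = 0.367.
Drum-1 compositions:
  n-hexane: x = 0.067, y = 0.255
  1-propanol: x = 0.090, y = 0.195
  n-heptane: x = 0.230, y = 0.372
  n-decane: x = 0.613, y = 0.178
Drum-2 feed = drum-1 liquid: z₂ = (0.0670, 0.0905, 0.2297, 0.6128).
Drum 2:
Material balance + equilibrium reduce to Σ zᵢ(Kᵢ−1)/(1+ψ₂(Kᵢ−1)) = 0.
Check two-phase: ΣzᵢKᵢ = 1.697 > 1 and Σzᵢ/Kᵢ = 1.369 > 1, so g(0) = 0.697 > 0 and g(1) = -0.369 < 0.
Iterate (Newton) starting at ψ₂ = 0.5:
  ψ₂ = 0.500: g = -0.0035, g' = -0.749 → ψ₂ = 0.495
Converged at ψ₂ = 0.495.
  n-hexane: x = 0.018, y = 0.117
  1-propanol: x = 0.039, y = 0.143
  n-heptane: x = 0.123, y = 0.338
  n-decane: x = 0.820, y = 0.402

x_n-hexane (drum 2) = 0.018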